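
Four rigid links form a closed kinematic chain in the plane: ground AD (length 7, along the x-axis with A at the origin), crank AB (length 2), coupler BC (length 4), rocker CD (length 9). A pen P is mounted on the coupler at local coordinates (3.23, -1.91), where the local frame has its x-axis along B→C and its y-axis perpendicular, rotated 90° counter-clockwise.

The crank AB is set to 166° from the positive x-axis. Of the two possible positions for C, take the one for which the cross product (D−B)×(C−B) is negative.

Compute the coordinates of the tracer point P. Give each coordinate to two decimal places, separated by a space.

A=(0,0), D=(7.00,0)
B = A + 2.00·(cos166°, sin166°) = (-1.9406, 0.4838)
|BD| = 8.9537
circle(B,4.00) ∩ circle(D,9.00): a=0.8470, h=3.9093
  candidates: C₊=(-0.8835,4.3416) cross=35.002; C₋=(-1.3060,-3.4655) cross=-35.002
  mode - wants cross < 0 → take C=(-1.3060,-3.4655) (cross=-35.002)
ex = (C−B)/|BC| = (0.1586,-0.9873); ey = (0.9873,0.1586)
P = B + 3.23·ex + -1.91·ey = (-3.3140,-3.0083)

-3.31 -3.01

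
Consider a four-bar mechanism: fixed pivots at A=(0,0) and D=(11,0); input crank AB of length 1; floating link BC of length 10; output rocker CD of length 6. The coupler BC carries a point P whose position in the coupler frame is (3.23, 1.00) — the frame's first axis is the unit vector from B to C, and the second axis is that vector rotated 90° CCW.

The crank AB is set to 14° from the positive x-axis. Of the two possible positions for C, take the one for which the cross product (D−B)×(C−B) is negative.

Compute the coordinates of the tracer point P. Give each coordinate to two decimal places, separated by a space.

4.17 -0.86

A=(0,0), D=(11.00,0)
B = A + 1.00·(cos14°, sin14°) = (0.9703, 0.2419)
|BD| = 10.0326
circle(B,10.00) ∩ circle(D,6.00): a=8.2059, h=5.7152
  candidates: C₊=(9.3116,5.7576) cross=57.338; C₋=(9.0360,-5.6695) cross=-57.338
  mode - wants cross < 0 → take C=(9.0360,-5.6695) (cross=-57.338)
ex = (C−B)/|BC| = (0.8066,-0.5911); ey = (0.5911,0.8066)
P = B + 3.23·ex + 1.00·ey = (4.1667,-0.8609)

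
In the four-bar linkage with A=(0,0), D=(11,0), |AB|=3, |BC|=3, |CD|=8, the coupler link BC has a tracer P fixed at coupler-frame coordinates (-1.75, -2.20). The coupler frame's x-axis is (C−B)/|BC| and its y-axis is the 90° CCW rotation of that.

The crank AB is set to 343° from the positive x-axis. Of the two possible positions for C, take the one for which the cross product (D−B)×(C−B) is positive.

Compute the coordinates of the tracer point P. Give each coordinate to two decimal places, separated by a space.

A=(0,0), D=(11.00,0)
B = A + 3.00·(cos343°, sin343°) = (2.8689, -0.8771)
|BD| = 8.1783
circle(B,3.00) ∩ circle(D,8.00): a=0.7266, h=2.9107
  candidates: C₊=(3.2791,2.0947) cross=23.804; C₋=(3.9034,-3.6931) cross=-23.804
  mode + wants cross > 0 → take C=(3.2791,2.0947) (cross=23.804)
ex = (C−B)/|BC| = (0.1367,0.9906); ey = (-0.9906,0.1367)
P = B + -1.75·ex + -2.20·ey = (4.8090,-2.9115)

4.81 -2.91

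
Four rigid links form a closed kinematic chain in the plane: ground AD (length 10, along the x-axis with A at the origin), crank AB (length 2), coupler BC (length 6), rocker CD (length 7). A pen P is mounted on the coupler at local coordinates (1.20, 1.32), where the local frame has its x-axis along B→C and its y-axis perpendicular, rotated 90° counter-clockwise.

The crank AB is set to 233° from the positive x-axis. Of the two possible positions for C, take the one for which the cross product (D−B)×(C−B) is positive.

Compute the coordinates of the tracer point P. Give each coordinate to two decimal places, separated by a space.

A=(0,0), D=(10.00,0)
B = A + 2.00·(cos233°, sin233°) = (-1.2036, -1.5973)
|BD| = 11.3169
circle(B,6.00) ∩ circle(D,7.00): a=5.0841, h=3.1862
  candidates: C₊=(3.3799,2.2746) cross=36.058; C₋=(4.2793,-4.0340) cross=-36.058
  mode + wants cross > 0 → take C=(3.3799,2.2746) (cross=36.058)
ex = (C−B)/|BC| = (0.7639,0.6453); ey = (-0.6453,0.7639)
P = B + 1.20·ex + 1.32·ey = (-1.1387,0.1855)

-1.14 0.19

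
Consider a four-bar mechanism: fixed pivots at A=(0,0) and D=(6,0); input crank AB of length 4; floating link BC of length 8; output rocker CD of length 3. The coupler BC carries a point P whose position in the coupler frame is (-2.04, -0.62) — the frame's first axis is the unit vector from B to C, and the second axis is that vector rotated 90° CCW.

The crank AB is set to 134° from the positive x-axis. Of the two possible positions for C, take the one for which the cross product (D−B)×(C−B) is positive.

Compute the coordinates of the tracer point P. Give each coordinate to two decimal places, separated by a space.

A=(0,0), D=(6.00,0)
B = A + 4.00·(cos134°, sin134°) = (-2.7786, 2.8774)
|BD| = 9.2382
circle(B,8.00) ∩ circle(D,3.00): a=7.5959, h=2.5105
  candidates: C₊=(5.2213,2.8972) cross=23.193; C₋=(3.6574,-1.8742) cross=-23.193
  mode + wants cross > 0 → take C=(5.2213,2.8972) (cross=23.193)
ex = (C−B)/|BC| = (1.0000,0.0025); ey = (-0.0025,1.0000)
P = B + -2.04·ex + -0.62·ey = (-4.8171,2.2523)

-4.82 2.25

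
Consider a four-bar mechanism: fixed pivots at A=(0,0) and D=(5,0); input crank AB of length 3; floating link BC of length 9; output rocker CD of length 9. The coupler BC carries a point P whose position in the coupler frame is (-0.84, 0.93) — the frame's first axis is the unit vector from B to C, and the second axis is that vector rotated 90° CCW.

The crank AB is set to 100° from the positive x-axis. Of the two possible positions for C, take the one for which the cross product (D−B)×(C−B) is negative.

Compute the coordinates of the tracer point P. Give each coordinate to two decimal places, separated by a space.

A=(0,0), D=(5.00,0)
B = A + 3.00·(cos100°, sin100°) = (-0.5209, 2.9544)
|BD| = 6.2617
circle(B,9.00) ∩ circle(D,9.00): a=3.1309, h=8.4379
  candidates: C₊=(6.2207,8.9168) cross=52.836; C₋=(-1.7416,-5.9624) cross=-52.836
  mode - wants cross < 0 → take C=(-1.7416,-5.9624) (cross=-52.836)
ex = (C−B)/|BC| = (-0.1356,-0.9908); ey = (0.9908,-0.1356)
P = B + -0.84·ex + 0.93·ey = (0.5144,3.6605)

0.51 3.66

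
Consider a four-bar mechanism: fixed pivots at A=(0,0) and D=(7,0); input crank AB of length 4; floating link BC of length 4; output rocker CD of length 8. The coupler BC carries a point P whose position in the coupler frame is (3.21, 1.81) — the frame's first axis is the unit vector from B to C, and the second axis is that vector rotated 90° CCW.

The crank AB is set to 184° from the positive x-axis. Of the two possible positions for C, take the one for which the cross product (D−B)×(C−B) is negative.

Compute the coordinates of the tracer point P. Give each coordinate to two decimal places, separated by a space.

-0.31 -0.48

A=(0,0), D=(7.00,0)
B = A + 4.00·(cos184°, sin184°) = (-3.9903, -0.2790)
|BD| = 10.9938
circle(B,4.00) ∩ circle(D,8.00): a=3.3138, h=2.2402
  candidates: C₊=(-0.7343,2.0445) cross=24.628; C₋=(-0.6206,-2.4344) cross=-24.628
  mode - wants cross < 0 → take C=(-0.6206,-2.4344) (cross=-24.628)
ex = (C−B)/|BC| = (0.8424,-0.5388); ey = (0.5388,0.8424)
P = B + 3.21·ex + 1.81·ey = (-0.3108,-0.4839)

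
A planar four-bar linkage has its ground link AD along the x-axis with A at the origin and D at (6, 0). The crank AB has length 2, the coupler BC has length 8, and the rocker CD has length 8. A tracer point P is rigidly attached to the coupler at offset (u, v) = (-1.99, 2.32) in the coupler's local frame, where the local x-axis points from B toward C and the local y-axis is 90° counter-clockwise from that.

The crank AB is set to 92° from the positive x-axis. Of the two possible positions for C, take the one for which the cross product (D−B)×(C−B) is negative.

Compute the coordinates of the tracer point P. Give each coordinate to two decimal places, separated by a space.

A=(0,0), D=(6.00,0)
B = A + 2.00·(cos92°, sin92°) = (-0.0698, 1.9988)
|BD| = 6.3904
circle(B,8.00) ∩ circle(D,8.00): a=3.1952, h=7.3342
  candidates: C₊=(5.2591,7.9656) cross=46.869; C₋=(0.6711,-5.9668) cross=-46.869
  mode - wants cross < 0 → take C=(0.6711,-5.9668) (cross=-46.869)
ex = (C−B)/|BC| = (0.0926,-0.9957); ey = (0.9957,0.0926)
P = B + -1.99·ex + 2.32·ey = (2.0559,4.1951)

2.06 4.20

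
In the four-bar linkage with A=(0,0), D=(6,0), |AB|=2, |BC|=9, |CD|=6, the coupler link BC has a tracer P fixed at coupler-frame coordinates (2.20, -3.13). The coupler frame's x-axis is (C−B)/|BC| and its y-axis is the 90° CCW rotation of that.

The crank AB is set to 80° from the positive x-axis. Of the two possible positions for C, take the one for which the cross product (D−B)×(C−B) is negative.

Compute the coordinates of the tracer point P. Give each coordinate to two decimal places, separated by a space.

-1.30 -1.48

A=(0,0), D=(6.00,0)
B = A + 2.00·(cos80°, sin80°) = (0.3473, 1.9696)
|BD| = 5.9860
circle(B,9.00) ∩ circle(D,6.00): a=6.7518, h=5.9509
  candidates: C₊=(8.6812,5.3676) cross=35.622; C₋=(4.7650,-5.8715) cross=-35.622
  mode - wants cross < 0 → take C=(4.7650,-5.8715) (cross=-35.622)
ex = (C−B)/|BC| = (0.4909,-0.8712); ey = (0.8712,0.4909)
P = B + 2.20·ex + -3.13·ey = (-1.2998,-1.4835)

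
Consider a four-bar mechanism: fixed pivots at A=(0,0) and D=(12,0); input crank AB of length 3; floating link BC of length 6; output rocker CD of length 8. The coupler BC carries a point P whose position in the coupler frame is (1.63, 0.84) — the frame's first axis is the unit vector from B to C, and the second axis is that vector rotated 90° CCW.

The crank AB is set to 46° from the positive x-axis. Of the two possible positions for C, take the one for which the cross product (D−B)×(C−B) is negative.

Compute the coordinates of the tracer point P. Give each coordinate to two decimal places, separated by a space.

A=(0,0), D=(12.00,0)
B = A + 3.00·(cos46°, sin46°) = (2.0840, 2.1580)
|BD| = 10.1481
circle(B,6.00) ∩ circle(D,8.00): a=3.6945, h=4.7276
  candidates: C₊=(6.6993,5.9919) cross=47.977; C₋=(4.6886,-3.2471) cross=-47.977
  mode - wants cross < 0 → take C=(4.6886,-3.2471) (cross=-47.977)
ex = (C−B)/|BC| = (0.4341,-0.9009); ey = (0.9009,0.4341)
P = B + 1.63·ex + 0.84·ey = (3.5483,1.0543)

3.55 1.05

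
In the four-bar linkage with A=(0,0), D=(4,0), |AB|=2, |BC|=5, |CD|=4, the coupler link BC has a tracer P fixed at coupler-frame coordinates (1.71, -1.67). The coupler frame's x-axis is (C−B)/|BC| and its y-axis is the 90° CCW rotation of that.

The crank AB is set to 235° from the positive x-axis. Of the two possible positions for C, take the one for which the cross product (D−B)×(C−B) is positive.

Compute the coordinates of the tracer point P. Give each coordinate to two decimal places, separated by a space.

A=(0,0), D=(4.00,0)
B = A + 2.00·(cos235°, sin235°) = (-1.1472, -1.6383)
|BD| = 5.4016
circle(B,5.00) ∩ circle(D,4.00): a=3.5339, h=3.5372
  candidates: C₊=(1.1474,2.8041) cross=19.106; C₋=(3.2931,-3.9370) cross=-19.106
  mode + wants cross > 0 → take C=(1.1474,2.8041) (cross=19.106)
ex = (C−B)/|BC| = (0.4589,0.8885); ey = (-0.8885,0.4589)
P = B + 1.71·ex + -1.67·ey = (1.1214,-0.8854)

1.12 -0.89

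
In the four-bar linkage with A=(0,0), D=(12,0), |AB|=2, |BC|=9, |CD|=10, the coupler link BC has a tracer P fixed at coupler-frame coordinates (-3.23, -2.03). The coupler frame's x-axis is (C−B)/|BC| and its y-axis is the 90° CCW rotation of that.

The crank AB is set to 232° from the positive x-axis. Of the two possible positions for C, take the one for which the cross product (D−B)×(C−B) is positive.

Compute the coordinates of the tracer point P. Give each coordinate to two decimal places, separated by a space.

-1.39 -5.39

A=(0,0), D=(12.00,0)
B = A + 2.00·(cos232°, sin232°) = (-1.2313, -1.5760)
|BD| = 13.3249
circle(B,9.00) ∩ circle(D,10.00): a=5.9495, h=6.7531
  candidates: C₊=(3.8777,5.8333) cross=89.983; C₋=(5.4751,-7.5780) cross=-89.983
  mode + wants cross > 0 → take C=(3.8777,5.8333) (cross=89.983)
ex = (C−B)/|BC| = (0.5677,0.8233); ey = (-0.8233,0.5677)
P = B + -3.23·ex + -2.03·ey = (-1.3937,-5.3875)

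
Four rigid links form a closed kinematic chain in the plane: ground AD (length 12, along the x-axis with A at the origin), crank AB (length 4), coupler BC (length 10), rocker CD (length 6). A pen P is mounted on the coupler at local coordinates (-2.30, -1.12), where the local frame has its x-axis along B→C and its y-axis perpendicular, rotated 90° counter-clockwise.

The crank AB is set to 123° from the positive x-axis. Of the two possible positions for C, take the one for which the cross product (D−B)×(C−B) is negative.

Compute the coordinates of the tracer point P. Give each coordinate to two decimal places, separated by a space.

-4.72 3.62

A=(0,0), D=(12.00,0)
B = A + 4.00·(cos123°, sin123°) = (-2.1786, 3.3547)
|BD| = 14.5700
circle(B,10.00) ∩ circle(D,6.00): a=9.4813, h=3.1788
  candidates: C₊=(7.7799,4.2651) cross=46.316; C₋=(6.3161,-1.9218) cross=-46.316
  mode - wants cross < 0 → take C=(6.3161,-1.9218) (cross=-46.316)
ex = (C−B)/|BC| = (0.8495,-0.5276); ey = (0.5276,0.8495)
P = B + -2.30·ex + -1.12·ey = (-4.7233,3.6169)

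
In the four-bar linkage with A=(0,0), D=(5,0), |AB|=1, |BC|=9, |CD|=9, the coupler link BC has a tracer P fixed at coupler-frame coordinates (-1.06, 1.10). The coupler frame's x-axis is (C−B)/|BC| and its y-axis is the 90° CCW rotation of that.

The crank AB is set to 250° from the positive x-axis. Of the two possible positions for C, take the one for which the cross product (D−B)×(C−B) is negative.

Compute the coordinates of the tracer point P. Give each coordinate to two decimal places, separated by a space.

0.14 0.51

A=(0,0), D=(5.00,0)
B = A + 1.00·(cos250°, sin250°) = (-0.3420, -0.9397)
|BD| = 5.4240
circle(B,9.00) ∩ circle(D,9.00): a=2.7120, h=8.5817
  candidates: C₊=(0.8423,7.9821) cross=46.547; C₋=(3.8157,-8.9217) cross=-46.547
  mode - wants cross < 0 → take C=(3.8157,-8.9217) (cross=-46.547)
ex = (C−B)/|BC| = (0.4620,-0.8869); ey = (0.8869,0.4620)
P = B + -1.06·ex + 1.10·ey = (0.1439,0.5086)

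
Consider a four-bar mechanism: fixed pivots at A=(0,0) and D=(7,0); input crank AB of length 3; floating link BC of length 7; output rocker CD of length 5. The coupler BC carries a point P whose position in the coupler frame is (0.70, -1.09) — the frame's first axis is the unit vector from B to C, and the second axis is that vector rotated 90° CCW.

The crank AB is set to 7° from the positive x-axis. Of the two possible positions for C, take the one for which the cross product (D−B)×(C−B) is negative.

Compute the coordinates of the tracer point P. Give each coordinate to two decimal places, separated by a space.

2.60 -0.87

A=(0,0), D=(7.00,0)
B = A + 3.00·(cos7°, sin7°) = (2.9776, 0.3656)
|BD| = 4.0389
circle(B,7.00) ∩ circle(D,5.00): a=4.9905, h=4.9086
  candidates: C₊=(8.3920,4.8023) cross=19.826; C₋=(7.5034,-4.9746) cross=-19.826
  mode - wants cross < 0 → take C=(7.5034,-4.9746) (cross=-19.826)
ex = (C−B)/|BC| = (0.6465,-0.7629); ey = (0.7629,0.6465)
P = B + 0.70·ex + -1.09·ey = (2.5987,-0.8731)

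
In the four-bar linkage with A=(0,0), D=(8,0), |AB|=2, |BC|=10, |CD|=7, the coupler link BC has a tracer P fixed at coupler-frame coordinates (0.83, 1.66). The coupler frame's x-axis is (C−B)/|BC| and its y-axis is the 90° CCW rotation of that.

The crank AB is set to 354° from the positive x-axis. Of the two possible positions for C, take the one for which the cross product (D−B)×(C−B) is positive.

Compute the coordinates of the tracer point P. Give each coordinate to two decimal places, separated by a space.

A=(0,0), D=(8.00,0)
B = A + 2.00·(cos354°, sin354°) = (1.9890, -0.2091)
|BD| = 6.0146
circle(B,10.00) ∩ circle(D,7.00): a=7.2470, h=6.8907
  candidates: C₊=(8.9921,6.9293) cross=41.445; C₋=(9.4712,-6.8437) cross=-41.445
  mode + wants cross > 0 → take C=(8.9921,6.9293) (cross=41.445)
ex = (C−B)/|BC| = (0.7003,0.7138); ey = (-0.7138,0.7003)
P = B + 0.83·ex + 1.66·ey = (1.3853,1.5459)

1.39 1.55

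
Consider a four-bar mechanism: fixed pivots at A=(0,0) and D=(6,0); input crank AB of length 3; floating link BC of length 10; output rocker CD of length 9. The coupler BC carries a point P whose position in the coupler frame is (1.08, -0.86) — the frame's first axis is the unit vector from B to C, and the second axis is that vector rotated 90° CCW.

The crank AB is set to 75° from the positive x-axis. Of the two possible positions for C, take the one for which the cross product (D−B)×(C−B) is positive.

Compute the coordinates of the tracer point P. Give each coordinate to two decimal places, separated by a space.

2.15 2.78

A=(0,0), D=(6.00,0)
B = A + 3.00·(cos75°, sin75°) = (0.7765, 2.8978)
|BD| = 5.9735
circle(B,10.00) ∩ circle(D,9.00): a=4.5771, h=8.8910
  candidates: C₊=(9.0920,8.4522) cross=53.110; C₋=(0.4658,-7.0974) cross=-53.110
  mode + wants cross > 0 → take C=(9.0920,8.4522) (cross=53.110)
ex = (C−B)/|BC| = (0.8316,0.5554); ey = (-0.5554,0.8316)
P = B + 1.08·ex + -0.86·ey = (2.1522,2.7825)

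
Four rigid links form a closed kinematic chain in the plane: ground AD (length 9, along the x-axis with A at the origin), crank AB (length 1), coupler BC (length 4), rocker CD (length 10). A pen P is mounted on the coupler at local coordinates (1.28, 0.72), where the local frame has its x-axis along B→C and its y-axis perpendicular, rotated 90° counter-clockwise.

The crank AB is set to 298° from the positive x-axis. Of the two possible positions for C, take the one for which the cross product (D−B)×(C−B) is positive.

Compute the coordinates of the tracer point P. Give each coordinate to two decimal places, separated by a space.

-0.55 0.17

A=(0,0), D=(9.00,0)
B = A + 1.00·(cos298°, sin298°) = (0.4695, -0.8829)
|BD| = 8.5761
circle(B,4.00) ∩ circle(D,10.00): a=-0.6093, h=3.9533
  candidates: C₊=(-0.5436,2.9866) cross=33.904; C₋=(0.2704,-4.8780) cross=-33.904
  mode + wants cross > 0 → take C=(-0.5436,2.9866) (cross=33.904)
ex = (C−B)/|BC| = (-0.2533,0.9674); ey = (-0.9674,-0.2533)
P = B + 1.28·ex + 0.72·ey = (-0.5512,0.1730)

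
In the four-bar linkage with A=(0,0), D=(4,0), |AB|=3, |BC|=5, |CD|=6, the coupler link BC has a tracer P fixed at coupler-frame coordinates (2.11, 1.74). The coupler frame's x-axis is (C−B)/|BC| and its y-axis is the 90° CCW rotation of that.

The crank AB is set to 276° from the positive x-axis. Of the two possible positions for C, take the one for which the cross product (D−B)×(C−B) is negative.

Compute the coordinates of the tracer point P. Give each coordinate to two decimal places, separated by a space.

3.05 -2.86

A=(0,0), D=(4.00,0)
B = A + 3.00·(cos276°, sin276°) = (0.3136, -2.9836)
|BD| = 4.7425
circle(B,5.00) ∩ circle(D,6.00): a=1.2115, h=4.8510
  candidates: C₊=(-1.7965,1.5494) cross=23.006; C₋=(4.3071,-5.9921) cross=-23.006
  mode - wants cross < 0 → take C=(4.3071,-5.9921) (cross=-23.006)
ex = (C−B)/|BC| = (0.7987,-0.6017); ey = (0.6017,0.7987)
P = B + 2.11·ex + 1.74·ey = (3.0458,-2.8634)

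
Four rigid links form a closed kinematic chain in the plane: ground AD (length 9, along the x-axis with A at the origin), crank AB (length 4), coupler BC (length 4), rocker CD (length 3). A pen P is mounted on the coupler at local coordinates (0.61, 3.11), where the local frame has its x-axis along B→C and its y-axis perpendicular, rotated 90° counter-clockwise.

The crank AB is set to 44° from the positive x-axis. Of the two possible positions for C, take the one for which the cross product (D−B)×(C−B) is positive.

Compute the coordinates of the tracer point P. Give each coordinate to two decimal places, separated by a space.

A=(0,0), D=(9.00,0)
B = A + 4.00·(cos44°, sin44°) = (2.8774, 2.7786)
|BD| = 6.7237
circle(B,4.00) ∩ circle(D,3.00): a=3.8824, h=0.9629
  candidates: C₊=(6.8106,2.0510) cross=6.474; C₋=(6.0148,0.2974) cross=-6.474
  mode + wants cross > 0 → take C=(6.8106,2.0510) (cross=6.474)
ex = (C−B)/|BC| = (0.9833,-0.1819); ey = (0.1819,0.9833)
P = B + 0.61·ex + 3.11·ey = (4.0429,5.7258)

4.04 5.73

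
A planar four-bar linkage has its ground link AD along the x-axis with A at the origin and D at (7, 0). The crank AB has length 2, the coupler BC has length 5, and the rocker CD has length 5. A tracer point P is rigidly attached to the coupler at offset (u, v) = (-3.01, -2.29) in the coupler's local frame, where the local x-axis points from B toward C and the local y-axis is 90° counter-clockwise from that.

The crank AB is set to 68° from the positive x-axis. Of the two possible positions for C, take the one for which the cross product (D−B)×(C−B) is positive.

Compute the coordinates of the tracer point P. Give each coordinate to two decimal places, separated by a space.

-0.54 -1.70

A=(0,0), D=(7.00,0)
B = A + 2.00·(cos68°, sin68°) = (0.7492, 1.8544)
|BD| = 6.5200
circle(B,5.00) ∩ circle(D,5.00): a=3.2600, h=3.7911
  candidates: C₊=(4.9528,4.5617) cross=24.718; C₋=(2.7964,-2.7073) cross=-24.718
  mode + wants cross > 0 → take C=(4.9528,4.5617) (cross=24.718)
ex = (C−B)/|BC| = (0.8407,0.5415); ey = (-0.5415,0.8407)
P = B + -3.01·ex + -2.29·ey = (-0.5414,-1.7007)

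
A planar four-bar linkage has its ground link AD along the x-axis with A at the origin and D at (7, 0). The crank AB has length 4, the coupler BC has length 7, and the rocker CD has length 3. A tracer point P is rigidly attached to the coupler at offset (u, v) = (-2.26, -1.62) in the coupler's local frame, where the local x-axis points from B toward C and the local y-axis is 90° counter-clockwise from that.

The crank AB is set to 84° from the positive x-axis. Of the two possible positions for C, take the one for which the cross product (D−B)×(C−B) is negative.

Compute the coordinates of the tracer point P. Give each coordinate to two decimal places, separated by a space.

-2.22 4.86

A=(0,0), D=(7.00,0)
B = A + 4.00·(cos84°, sin84°) = (0.4181, 3.9781)
|BD| = 7.6907
circle(B,7.00) ∩ circle(D,3.00): a=6.4459, h=2.7296
  candidates: C₊=(7.3466,2.9799) cross=20.992; C₋=(4.5228,-1.6922) cross=-20.992
  mode - wants cross < 0 → take C=(4.5228,-1.6922) (cross=-20.992)
ex = (C−B)/|BC| = (0.5864,-0.8100); ey = (0.8100,0.5864)
P = B + -2.26·ex + -1.62·ey = (-2.2194,4.8588)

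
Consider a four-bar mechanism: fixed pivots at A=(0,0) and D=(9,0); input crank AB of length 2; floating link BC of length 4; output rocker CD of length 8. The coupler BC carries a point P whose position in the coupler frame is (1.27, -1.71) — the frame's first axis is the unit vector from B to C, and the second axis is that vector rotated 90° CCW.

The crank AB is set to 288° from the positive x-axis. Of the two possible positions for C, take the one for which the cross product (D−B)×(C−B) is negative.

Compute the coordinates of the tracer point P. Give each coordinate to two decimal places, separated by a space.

A=(0,0), D=(9.00,0)
B = A + 2.00·(cos288°, sin288°) = (0.6180, -1.9021)
|BD| = 8.5951
circle(B,4.00) ∩ circle(D,8.00): a=1.5052, h=3.7060
  candidates: C₊=(1.2658,2.0451) cross=31.853; C₋=(2.9061,-5.1831) cross=-31.853
  mode - wants cross < 0 → take C=(2.9061,-5.1831) (cross=-31.853)
ex = (C−B)/|BC| = (0.5720,-0.8202); ey = (0.8202,0.5720)
P = B + 1.27·ex + -1.71·ey = (-0.0581,-3.9220)

-0.06 -3.92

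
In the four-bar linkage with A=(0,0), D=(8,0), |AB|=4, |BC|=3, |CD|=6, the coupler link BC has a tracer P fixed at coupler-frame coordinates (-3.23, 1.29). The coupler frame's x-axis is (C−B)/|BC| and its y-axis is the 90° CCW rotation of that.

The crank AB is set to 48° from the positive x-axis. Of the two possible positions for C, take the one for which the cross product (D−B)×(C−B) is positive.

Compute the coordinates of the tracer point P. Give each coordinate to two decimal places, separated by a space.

A=(0,0), D=(8.00,0)
B = A + 4.00·(cos48°, sin48°) = (2.6765, 2.9726)
|BD| = 6.0972
circle(B,3.00) ∩ circle(D,6.00): a=0.8345, h=2.8816
  candidates: C₊=(4.8100,5.0817) cross=17.570; C₋=(2.0002,0.0498) cross=-17.570
  mode + wants cross > 0 → take C=(4.8100,5.0817) (cross=17.570)
ex = (C−B)/|BC| = (0.7111,0.7030); ey = (-0.7030,0.7111)
P = B + -3.23·ex + 1.29·ey = (-0.5274,1.6191)

-0.53 1.62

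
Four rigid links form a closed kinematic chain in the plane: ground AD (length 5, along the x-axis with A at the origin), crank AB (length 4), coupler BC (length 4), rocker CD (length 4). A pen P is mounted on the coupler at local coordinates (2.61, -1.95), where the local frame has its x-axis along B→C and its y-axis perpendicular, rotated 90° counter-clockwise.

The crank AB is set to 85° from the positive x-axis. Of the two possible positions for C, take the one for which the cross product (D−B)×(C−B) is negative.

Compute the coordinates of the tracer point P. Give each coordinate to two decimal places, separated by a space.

A=(0,0), D=(5.00,0)
B = A + 4.00·(cos85°, sin85°) = (0.3486, 3.9848)
|BD| = 6.1248
circle(B,4.00) ∩ circle(D,4.00): a=3.0624, h=2.5732
  candidates: C₊=(4.3484,3.9466) cross=15.761; C₋=(1.0002,0.0382) cross=-15.761
  mode - wants cross < 0 → take C=(1.0002,0.0382) (cross=-15.761)
ex = (C−B)/|BC| = (0.1629,-0.9866); ey = (0.9866,0.1629)
P = B + 2.61·ex + -1.95·ey = (-1.1502,1.0920)

-1.15 1.09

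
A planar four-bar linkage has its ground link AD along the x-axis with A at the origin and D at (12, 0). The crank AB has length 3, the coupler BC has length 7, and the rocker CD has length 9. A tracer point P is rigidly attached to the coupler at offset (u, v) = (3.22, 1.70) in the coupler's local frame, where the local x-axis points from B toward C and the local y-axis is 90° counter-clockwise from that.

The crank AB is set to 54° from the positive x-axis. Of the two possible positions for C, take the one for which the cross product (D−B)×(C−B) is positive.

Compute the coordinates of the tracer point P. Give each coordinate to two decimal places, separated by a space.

A=(0,0), D=(12.00,0)
B = A + 3.00·(cos54°, sin54°) = (1.7634, 2.4271)
|BD| = 10.5204
circle(B,7.00) ∩ circle(D,9.00): a=3.7394, h=5.9175
  candidates: C₊=(6.7670,7.3223) cross=62.255; C₋=(4.0367,-4.1935) cross=-62.255
  mode + wants cross > 0 → take C=(6.7670,7.3223) (cross=62.255)
ex = (C−B)/|BC| = (0.7148,0.6993); ey = (-0.6993,0.7148)
P = B + 3.22·ex + 1.70·ey = (2.8762,5.8940)

2.88 5.89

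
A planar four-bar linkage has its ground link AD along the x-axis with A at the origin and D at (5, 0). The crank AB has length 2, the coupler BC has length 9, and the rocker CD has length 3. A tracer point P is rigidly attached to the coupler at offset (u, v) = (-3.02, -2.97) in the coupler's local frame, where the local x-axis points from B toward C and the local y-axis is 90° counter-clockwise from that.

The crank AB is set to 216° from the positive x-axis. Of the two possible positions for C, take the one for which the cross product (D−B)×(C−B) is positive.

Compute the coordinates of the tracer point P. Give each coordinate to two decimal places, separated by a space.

A=(0,0), D=(5.00,0)
B = A + 2.00·(cos216°, sin216°) = (-1.6180, -1.1756)
|BD| = 6.7216
circle(B,9.00) ∩ circle(D,3.00): a=8.7167, h=2.2405
  candidates: C₊=(6.5724,2.5549) cross=15.060; C₋=(7.3561,-1.8571) cross=-15.060
  mode + wants cross > 0 → take C=(6.5724,2.5549) (cross=15.060)
ex = (C−B)/|BC| = (0.9101,0.4145); ey = (-0.4145,0.9101)
P = B + -3.02·ex + -2.97·ey = (-3.1353,-5.1302)

-3.14 -5.13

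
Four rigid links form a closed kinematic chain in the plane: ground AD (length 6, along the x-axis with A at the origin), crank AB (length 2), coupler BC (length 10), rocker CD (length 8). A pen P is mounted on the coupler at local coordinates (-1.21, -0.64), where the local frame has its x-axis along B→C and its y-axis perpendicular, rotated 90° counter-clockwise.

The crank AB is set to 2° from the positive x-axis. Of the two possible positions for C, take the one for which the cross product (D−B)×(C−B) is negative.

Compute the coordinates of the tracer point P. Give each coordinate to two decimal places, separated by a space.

A=(0,0), D=(6.00,0)
B = A + 2.00·(cos2°, sin2°) = (1.9988, 0.0698)
|BD| = 4.0018
circle(B,10.00) ∩ circle(D,8.00): a=6.4989, h=7.6003
  candidates: C₊=(8.6292,7.5556) cross=30.415; C₋=(8.3641,-7.6427) cross=-30.415
  mode - wants cross < 0 → take C=(8.3641,-7.6427) (cross=-30.415)
ex = (C−B)/|BC| = (0.6365,-0.7713); ey = (0.7713,0.6365)
P = B + -1.21·ex + -0.64·ey = (0.7350,0.5956)

0.73 0.60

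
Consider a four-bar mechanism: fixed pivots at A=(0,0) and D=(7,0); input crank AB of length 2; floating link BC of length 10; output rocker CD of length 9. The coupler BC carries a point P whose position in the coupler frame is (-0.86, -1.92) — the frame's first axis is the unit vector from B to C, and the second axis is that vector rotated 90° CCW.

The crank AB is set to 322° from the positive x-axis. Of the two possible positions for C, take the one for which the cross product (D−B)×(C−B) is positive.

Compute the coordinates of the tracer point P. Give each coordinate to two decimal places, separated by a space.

3.23 -2.53

A=(0,0), D=(7.00,0)
B = A + 2.00·(cos322°, sin322°) = (1.5760, -1.2313)
|BD| = 5.5620
circle(B,10.00) ∩ circle(D,9.00): a=4.4890, h=8.9358
  candidates: C₊=(3.9754,8.4766) cross=49.701; C₋=(7.9319,-8.9516) cross=-49.701
  mode + wants cross > 0 → take C=(3.9754,8.4766) (cross=49.701)
ex = (C−B)/|BC| = (0.2399,0.9708); ey = (-0.9708,0.2399)
P = B + -0.86·ex + -1.92·ey = (3.2336,-2.5269)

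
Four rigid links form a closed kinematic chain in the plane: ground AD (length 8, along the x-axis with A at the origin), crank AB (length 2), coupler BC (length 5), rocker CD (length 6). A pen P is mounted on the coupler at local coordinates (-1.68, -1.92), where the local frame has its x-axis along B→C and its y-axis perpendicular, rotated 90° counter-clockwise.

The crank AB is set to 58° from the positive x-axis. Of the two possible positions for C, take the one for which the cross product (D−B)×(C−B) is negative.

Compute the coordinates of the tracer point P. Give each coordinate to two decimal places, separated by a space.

-1.32 2.60

A=(0,0), D=(8.00,0)
B = A + 2.00·(cos58°, sin58°) = (1.0598, 1.6961)
|BD| = 7.1444
circle(B,5.00) ∩ circle(D,6.00): a=2.8024, h=4.1409
  candidates: C₊=(4.7651,5.0533) cross=29.584; C₋=(2.7990,-2.9917) cross=-29.584
  mode - wants cross < 0 → take C=(2.7990,-2.9917) (cross=-29.584)
ex = (C−B)/|BC| = (0.3478,-0.9376); ey = (0.9376,0.3478)
P = B + -1.68·ex + -1.92·ey = (-1.3246,2.6033)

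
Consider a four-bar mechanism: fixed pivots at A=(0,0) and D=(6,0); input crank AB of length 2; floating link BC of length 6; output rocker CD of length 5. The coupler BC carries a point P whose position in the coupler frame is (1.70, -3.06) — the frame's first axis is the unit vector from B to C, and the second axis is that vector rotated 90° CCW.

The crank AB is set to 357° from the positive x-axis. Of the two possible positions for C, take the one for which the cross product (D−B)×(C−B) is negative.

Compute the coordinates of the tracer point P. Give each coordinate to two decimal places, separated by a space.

0.51 -3.27

A=(0,0), D=(6.00,0)
B = A + 2.00·(cos357°, sin357°) = (1.9973, -0.1047)
|BD| = 4.0041
circle(B,6.00) ∩ circle(D,5.00): a=3.3756, h=4.9603
  candidates: C₊=(5.2421,4.9422) cross=19.862; C₋=(5.5014,-4.9751) cross=-19.862
  mode - wants cross < 0 → take C=(5.5014,-4.9751) (cross=-19.862)
ex = (C−B)/|BC| = (0.5840,-0.8117); ey = (0.8117,0.5840)
P = B + 1.70·ex + -3.06·ey = (0.5062,-3.2717)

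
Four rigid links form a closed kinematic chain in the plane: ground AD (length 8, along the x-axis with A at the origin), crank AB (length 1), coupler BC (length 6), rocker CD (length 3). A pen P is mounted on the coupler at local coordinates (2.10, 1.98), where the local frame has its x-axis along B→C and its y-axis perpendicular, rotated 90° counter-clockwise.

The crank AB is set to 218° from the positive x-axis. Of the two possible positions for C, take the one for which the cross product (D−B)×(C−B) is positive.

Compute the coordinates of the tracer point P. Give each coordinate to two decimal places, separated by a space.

0.84 1.77

A=(0,0), D=(8.00,0)
B = A + 1.00·(cos218°, sin218°) = (-0.7880, -0.6157)
|BD| = 8.8096
circle(B,6.00) ∩ circle(D,3.00): a=5.9372, h=0.8658
  candidates: C₊=(5.0742,0.6630) cross=7.627; C₋=(5.1952,-1.0644) cross=-7.627
  mode + wants cross > 0 → take C=(5.0742,0.6630) (cross=7.627)
ex = (C−B)/|BC| = (0.9770,0.2131); ey = (-0.2131,0.9770)
P = B + 2.10·ex + 1.98·ey = (0.8418,1.7664)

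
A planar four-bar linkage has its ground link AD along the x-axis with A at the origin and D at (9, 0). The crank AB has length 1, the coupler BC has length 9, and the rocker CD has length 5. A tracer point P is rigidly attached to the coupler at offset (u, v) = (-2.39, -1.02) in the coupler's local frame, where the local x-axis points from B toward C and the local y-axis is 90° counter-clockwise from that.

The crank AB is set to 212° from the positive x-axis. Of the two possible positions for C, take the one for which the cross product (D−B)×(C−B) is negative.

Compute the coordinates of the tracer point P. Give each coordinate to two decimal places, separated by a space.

A=(0,0), D=(9.00,0)
B = A + 1.00·(cos212°, sin212°) = (-0.8480, -0.5299)
|BD| = 9.8623
circle(B,9.00) ∩ circle(D,5.00): a=7.7702, h=4.5413
  candidates: C₊=(6.6670,4.4223) cross=44.788; C₋=(7.1550,-4.6471) cross=-44.788
  mode - wants cross < 0 → take C=(7.1550,-4.6471) (cross=-44.788)
ex = (C−B)/|BC| = (0.8892,-0.4575); ey = (0.4575,0.8892)
P = B + -2.39·ex + -1.02·ey = (-3.4399,-0.3436)

-3.44 -0.34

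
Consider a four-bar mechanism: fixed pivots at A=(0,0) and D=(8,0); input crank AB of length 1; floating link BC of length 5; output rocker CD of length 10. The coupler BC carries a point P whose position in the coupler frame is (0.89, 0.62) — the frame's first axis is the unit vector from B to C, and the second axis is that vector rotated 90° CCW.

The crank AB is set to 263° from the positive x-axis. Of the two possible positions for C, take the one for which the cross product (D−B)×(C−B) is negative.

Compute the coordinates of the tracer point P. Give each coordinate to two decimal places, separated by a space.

0.52 -1.87

A=(0,0), D=(8.00,0)
B = A + 1.00·(cos263°, sin263°) = (-0.1219, -0.9925)
|BD| = 8.1823
circle(B,5.00) ∩ circle(D,10.00): a=-0.4919, h=4.9757
  candidates: C₊=(-1.2137,3.8868) cross=40.713; C₋=(-0.0066,-5.9912) cross=-40.713
  mode - wants cross < 0 → take C=(-0.0066,-5.9912) (cross=-40.713)
ex = (C−B)/|BC| = (0.0231,-0.9997); ey = (0.9997,0.0231)
P = B + 0.89·ex + 0.62·ey = (0.5185,-1.8680)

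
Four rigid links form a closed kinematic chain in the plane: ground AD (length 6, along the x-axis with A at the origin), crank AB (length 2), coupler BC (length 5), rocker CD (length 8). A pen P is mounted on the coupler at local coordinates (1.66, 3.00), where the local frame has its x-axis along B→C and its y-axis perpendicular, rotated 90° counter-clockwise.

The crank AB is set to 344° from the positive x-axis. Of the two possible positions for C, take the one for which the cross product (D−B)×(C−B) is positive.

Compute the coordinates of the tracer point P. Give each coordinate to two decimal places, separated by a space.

-1.44 -1.22

A=(0,0), D=(6.00,0)
B = A + 2.00·(cos344°, sin344°) = (1.9225, -0.5513)
|BD| = 4.1146
circle(B,5.00) ∩ circle(D,8.00): a=-2.6820, h=4.2198
  candidates: C₊=(-1.3006,3.2712) cross=17.363; C₋=(-0.1699,-5.0924) cross=-17.363
  mode + wants cross > 0 → take C=(-1.3006,3.2712) (cross=17.363)
ex = (C−B)/|BC| = (-0.6446,0.7645); ey = (-0.7645,-0.6446)
P = B + 1.66·ex + 3.00·ey = (-1.4410,-1.2161)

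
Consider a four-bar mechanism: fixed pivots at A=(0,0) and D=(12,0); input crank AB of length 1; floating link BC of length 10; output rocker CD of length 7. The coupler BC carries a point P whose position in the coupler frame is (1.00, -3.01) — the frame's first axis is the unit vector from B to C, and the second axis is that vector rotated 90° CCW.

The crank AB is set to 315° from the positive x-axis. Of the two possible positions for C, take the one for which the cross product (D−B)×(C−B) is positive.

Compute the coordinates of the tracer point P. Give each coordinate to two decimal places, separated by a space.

A=(0,0), D=(12.00,0)
B = A + 1.00·(cos315°, sin315°) = (0.7071, -0.7071)
|BD| = 11.3150
circle(B,10.00) ∩ circle(D,7.00): a=7.9111, h=6.1167
  candidates: C₊=(8.2205,5.8920) cross=69.210; C₋=(8.9850,-6.3174) cross=-69.210
  mode + wants cross > 0 → take C=(8.2205,5.8920) (cross=69.210)
ex = (C−B)/|BC| = (0.7513,0.6599); ey = (-0.6599,0.7513)
P = B + 1.00·ex + -3.01·ey = (3.4448,-2.3087)

3.44 -2.31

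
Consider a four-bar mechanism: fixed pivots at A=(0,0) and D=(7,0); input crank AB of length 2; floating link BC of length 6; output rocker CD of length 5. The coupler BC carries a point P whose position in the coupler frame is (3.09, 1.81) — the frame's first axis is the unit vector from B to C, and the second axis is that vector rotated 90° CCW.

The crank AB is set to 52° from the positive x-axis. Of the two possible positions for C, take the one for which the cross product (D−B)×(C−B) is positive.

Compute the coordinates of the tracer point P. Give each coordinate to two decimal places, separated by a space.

A=(0,0), D=(7.00,0)
B = A + 2.00·(cos52°, sin52°) = (1.2313, 1.5760)
|BD| = 5.9801
circle(B,6.00) ∩ circle(D,5.00): a=3.9098, h=4.5512
  candidates: C₊=(6.2023,4.9360) cross=27.217; C₋=(3.8034,-3.8447) cross=-27.217
  mode + wants cross > 0 → take C=(6.2023,4.9360) (cross=27.217)
ex = (C−B)/|BC| = (0.8285,0.5600); ey = (-0.5600,0.8285)
P = B + 3.09·ex + 1.81·ey = (2.7778,4.8060)

2.78 4.81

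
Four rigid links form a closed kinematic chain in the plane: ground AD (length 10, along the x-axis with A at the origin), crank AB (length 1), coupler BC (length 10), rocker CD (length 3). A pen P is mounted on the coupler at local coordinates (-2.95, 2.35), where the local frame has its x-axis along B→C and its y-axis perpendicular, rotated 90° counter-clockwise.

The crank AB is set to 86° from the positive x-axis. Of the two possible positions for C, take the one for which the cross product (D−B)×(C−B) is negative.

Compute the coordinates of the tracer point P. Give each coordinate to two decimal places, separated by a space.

-1.73 4.31

A=(0,0), D=(10.00,0)
B = A + 1.00·(cos86°, sin86°) = (0.0698, 0.9976)
|BD| = 9.9802
circle(B,10.00) ∩ circle(D,3.00): a=9.5491, h=2.9689
  candidates: C₊=(9.8678,2.9971) cross=29.630; C₋=(9.2743,-2.9109) cross=-29.630
  mode - wants cross < 0 → take C=(9.2743,-2.9109) (cross=-29.630)
ex = (C−B)/|BC| = (0.9205,-0.3908); ey = (0.3908,0.9205)
P = B + -2.95·ex + 2.35·ey = (-1.7271,4.3136)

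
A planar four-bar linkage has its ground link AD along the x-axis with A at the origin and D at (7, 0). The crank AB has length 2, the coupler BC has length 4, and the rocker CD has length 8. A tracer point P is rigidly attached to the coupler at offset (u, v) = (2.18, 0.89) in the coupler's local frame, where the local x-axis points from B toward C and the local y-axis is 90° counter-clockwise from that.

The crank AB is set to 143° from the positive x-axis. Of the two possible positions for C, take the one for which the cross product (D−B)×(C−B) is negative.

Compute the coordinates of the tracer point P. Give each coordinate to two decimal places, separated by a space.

-0.17 -0.67

A=(0,0), D=(7.00,0)
B = A + 2.00·(cos143°, sin143°) = (-1.5973, 1.2036)
|BD| = 8.6811
circle(B,4.00) ∩ circle(D,8.00): a=1.5759, h=3.6765
  candidates: C₊=(0.4732,4.6261) cross=31.916; C₋=(-0.5463,-2.6558) cross=-31.916
  mode - wants cross < 0 → take C=(-0.5463,-2.6558) (cross=-31.916)
ex = (C−B)/|BC| = (0.2627,-0.9649); ey = (0.9649,0.2627)
P = B + 2.18·ex + 0.89·ey = (-0.1658,-0.6659)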